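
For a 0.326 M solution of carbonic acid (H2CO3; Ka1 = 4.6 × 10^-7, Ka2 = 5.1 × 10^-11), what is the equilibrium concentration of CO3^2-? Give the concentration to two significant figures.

First ionization gives [H+] ≈ [HCO3-] = 3.87 × 10^-4 M.
Second step: Ka2 = [H+][CO3^2-]/[HCO3-] ≈ [CO3^2-] (since [H+] ≈ [HCO3-]).
So [CO3^2-] ≈ Ka2.

5.1 × 10^-11 M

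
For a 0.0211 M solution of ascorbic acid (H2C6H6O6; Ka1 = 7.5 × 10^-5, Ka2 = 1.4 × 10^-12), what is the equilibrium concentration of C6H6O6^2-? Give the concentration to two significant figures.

First ionization gives [H+] ≈ [HC6H6O6-] = 1.22 × 10^-3 M.
Second step: Ka2 = [H+][C6H6O6^2-]/[HC6H6O6-] ≈ [C6H6O6^2-] (since [H+] ≈ [HC6H6O6-]).
So [C6H6O6^2-] ≈ Ka2.

1.4 × 10^-12 M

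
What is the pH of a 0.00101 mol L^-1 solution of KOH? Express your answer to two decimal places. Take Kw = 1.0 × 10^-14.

KOH is a strong base; [OH-] = 0.00101 M.
pOH = -log(0.00101) = 3.00
pH = 14.00 - 3.00 = 11.00

pH = 11.00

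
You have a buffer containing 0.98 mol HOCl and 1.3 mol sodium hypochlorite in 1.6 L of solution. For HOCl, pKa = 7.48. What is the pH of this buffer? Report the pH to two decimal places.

pH = 7.60

Henderson–Hasselbalch: pH = pKa + log([OCl-]/[HOCl]) = 7.48 + log(1.3/0.98)
pH = 7.48 + (+0.123) = 7.60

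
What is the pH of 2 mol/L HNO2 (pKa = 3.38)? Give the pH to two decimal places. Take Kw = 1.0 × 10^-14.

pH = 1.54

HNO2 ⇌ NO2- + H+
Ka = 10^(−3.38) = 4.17 × 10^-4
Let x = [H+] at equilibrium. Ka = x²/(2 − x).
Since Ka ≪ C₀, x ≈ √(Ka·C₀) = 2.89 × 10^-2 M.
pH = −log[H+] = −log(2.89 × 10^-2) = 1.54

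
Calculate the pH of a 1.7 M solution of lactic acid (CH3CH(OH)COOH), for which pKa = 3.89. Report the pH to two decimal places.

CH3CH(OH)COOH ⇌ CH3CH(OH)COO- + H+
Ka = 10^(−3.89) = 1.29 × 10^-4
From the ICE table, Ka = [H+]²/(1.7 − [H+]) = 1.29 × 10^-4.
Neglecting [H+] in the denominator: [H+] = √(1.29 × 10^-4 × 1.7) = 1.48 × 10^-2 M
([H+]/C₀ = 0.87% < 5%, so the approximation holds.)
pH = −log[H+] = −log(1.48 × 10^-2) = 1.83

pH = 1.83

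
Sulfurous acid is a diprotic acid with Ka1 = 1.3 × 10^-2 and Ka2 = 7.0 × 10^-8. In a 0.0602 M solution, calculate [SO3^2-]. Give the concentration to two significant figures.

First ionization gives [H+] ≈ [HSO3-] = 2.22 × 10^-2 M.
Second step: Ka2 = [H+][SO3^2-]/[HSO3-] ≈ [SO3^2-] (since [H+] ≈ [HSO3-]).
So [SO3^2-] ≈ Ka2.

7.0 × 10^-8 M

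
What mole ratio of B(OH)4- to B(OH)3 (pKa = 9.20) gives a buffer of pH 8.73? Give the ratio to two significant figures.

ratio = 0.34

pH = pKa + log(r) ⇒ log(r) = 8.73 − 9.20 = -0.47
r = [B(OH)4-]/[B(OH)3] = 10^(-0.47) = 0.339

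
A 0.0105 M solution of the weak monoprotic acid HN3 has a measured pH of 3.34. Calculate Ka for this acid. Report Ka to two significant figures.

[H+] = 10^(-3.34) = 4.57 × 10^-4 M
At equilibrium [HA] = 0.0105 − 4.57 × 10^-4 = 1.00 × 10^-2 M
Ka = [H+][A-]/[HA] = (4.57 × 10^-4)² / 1.00 × 10^-2 = 2.1 × 10^-5

Ka = 2.1 × 10^-5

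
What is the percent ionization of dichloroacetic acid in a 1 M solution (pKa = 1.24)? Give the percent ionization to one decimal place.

21.3%

Cl2CHCOOH ⇌ Cl2CHCOO- + H+; let x = [H+] at equilibrium.
Ka = 10^(−1.24) = 5.75 × 10^-2
Ka = x²/(C₀ − x); solving the quadratic gives x = 2.13 × 10^-1 M.
% ionization = x/C₀ × 100% = 2.13 × 10^-1/1 × 100% = 21.3%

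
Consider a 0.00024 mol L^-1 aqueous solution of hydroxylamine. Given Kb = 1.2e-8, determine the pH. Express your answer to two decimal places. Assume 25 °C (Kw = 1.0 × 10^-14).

NH2OH + H2O ⇌ NH3OH+ + OH-
Kb = [OH-]²/(0.00024 − [OH-]) = 1.2 × 10^-8
Assume [OH-] ≪ 0.00024: [OH-] ≈ √(1.2 × 10^-8 × 0.00024) = 1.70 × 10^-6 M
([OH-]/C₀ = 0.71% < 5%, so the approximation holds.)
pOH = −log(1.70 × 10^-6) = 5.77; pH = 14.00 − 5.77 = 8.23

pH = 8.23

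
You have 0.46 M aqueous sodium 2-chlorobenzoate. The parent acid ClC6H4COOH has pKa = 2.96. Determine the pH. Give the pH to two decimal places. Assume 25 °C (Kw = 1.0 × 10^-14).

ClC6H4COO- is the conjugate base of the weak acid ClC6H4COOH.
Ka = 10^(−2.96) = 1.10 × 10^-3
Kb = Kw/Ka = 1.0×10^-14 / 1.10 × 10^-3 = 9.09 × 10^-12
From the ICE table, Kb = [OH-]²/(0.46 − [OH-]) = 9.09 × 10^-12.
Assume [OH-] ≪ 0.46: [OH-] ≈ √(9.09 × 10^-12 × 0.46) = 2.04 × 10^-6 M
Check: 0.00044% ionized — well under 5%, approximation valid.
pOH = −log(2.04 × 10^-6) = 5.69; pH = 14.00 − 5.69 = 8.31

pH = 8.31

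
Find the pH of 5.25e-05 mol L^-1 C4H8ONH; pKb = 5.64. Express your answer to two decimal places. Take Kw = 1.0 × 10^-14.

C4H8ONH + H2O ⇌ C4H8ONH2+ + OH-
Kb = 10^(−5.64) = 2.29 × 10^-6
Kb = x²/(5.25e-05 − x) = 2.29 × 10^-6
Here C₀/Kb ≈ 22.9, so the small-x approximation fails. Use the quadratic:
x = (−Kb + √(Kb² + 4·Kb·C₀))/2 = 9.88 × 10^-6 M
pOH = 5.01, so pH = 14.00 − pOH = 8.99

pH = 8.99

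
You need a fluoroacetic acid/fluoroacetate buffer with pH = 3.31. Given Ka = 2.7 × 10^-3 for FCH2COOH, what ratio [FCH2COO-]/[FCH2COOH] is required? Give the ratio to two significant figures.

ratio = 5.5

pKa = -log(2.7 × 10^-3) = 2.569
pH = pKa + log(r) ⇒ log(r) = 3.31 − 2.569 = +0.741
r = [FCH2COO-]/[FCH2COOH] = 10^(+0.741) = 5.51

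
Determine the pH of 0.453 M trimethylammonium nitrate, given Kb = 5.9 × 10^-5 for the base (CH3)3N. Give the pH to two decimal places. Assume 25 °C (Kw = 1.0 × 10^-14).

pH = 5.06

(CH3)3NH+ is the conjugate acid of the weak base (CH3)3N.
Ka = Kw/Kb = 1.0×10^-14 / 5.9 × 10^-5 = 1.69 × 10^-10
Ka = [H+]²/(0.453 − [H+]) = 1.69 × 10^-10
Neglecting [H+] in the denominator: [H+] = √(1.69 × 10^-10 × 0.453) = 8.75 × 10^-6 M
pH = −log(8.75 × 10^-6) = 5.06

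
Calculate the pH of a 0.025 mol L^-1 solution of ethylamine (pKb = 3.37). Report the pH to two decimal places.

pH = 11.49

C2H5NH2 + H2O ⇌ C2H5NH3+ + OH-
Kb = 10^(−3.37) = 4.27 × 10^-4
Kb = [OH-]²/(0.025 − [OH-]) = 4.27 × 10^-4
[OH-] is not negligible relative to C₀; solve [OH-]² + 0.000427·[OH-] − 1.07e-05 = 0.
[OH-] = [−0.000427 + √(0.000427² + 4.27e-05)]/2 = 3.06 × 10^-3 M
pOH = −log(3.06 × 10^-3) = 2.51; pH = 14.00 − 2.51 = 11.49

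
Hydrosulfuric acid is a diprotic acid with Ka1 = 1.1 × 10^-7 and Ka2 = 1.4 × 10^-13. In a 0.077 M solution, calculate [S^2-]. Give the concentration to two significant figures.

First ionization gives [H+] ≈ [HS-] = 9.20 × 10^-5 M.
Second step: Ka2 = [H+][S^2-]/[HS-] ≈ [S^2-] (since [H+] ≈ [HS-]).
So [S^2-] ≈ Ka2.

1.4 × 10^-13 M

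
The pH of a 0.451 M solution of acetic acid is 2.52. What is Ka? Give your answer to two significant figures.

[H+] = 10^(-2.52) = 3.02 × 10^-3 M
At equilibrium [HA] = 0.451 − 3.02 × 10^-3 = 4.48 × 10^-1 M
Ka = [H+][A-]/[HA] = (3.02 × 10^-3)² / 4.48 × 10^-1 = 2.0 × 10^-5

Ka = 2.0 × 10^-5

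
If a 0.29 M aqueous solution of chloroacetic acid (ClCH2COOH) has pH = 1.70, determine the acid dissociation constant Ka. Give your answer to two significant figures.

Ka = 1.5 × 10^-3

[H+] = 10^(-1.70) = 2.00 × 10^-2 M
At equilibrium [HA] = 0.29 − 2.00 × 10^-2 = 2.70 × 10^-1 M
Ka = [H+][A-]/[HA] = (2.00 × 10^-2)² / 2.70 × 10^-1 = 1.5 × 10^-3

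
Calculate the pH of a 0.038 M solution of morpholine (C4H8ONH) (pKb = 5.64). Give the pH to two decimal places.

C4H8ONH + H2O ⇌ C4H8ONH2+ + OH-
Kb = 10^(−5.64) = 2.29 × 10^-6
From the ICE table, Kb = x²/(0.038 − x) = 2.29 × 10^-6.
Assume x ≪ 0.038: x ≈ √(2.29 × 10^-6 × 0.038) = 2.95 × 10^-4 M
Check: 0.78% ionized — well under 5%, approximation valid.
pOH = −log(2.95 × 10^-4) = 3.53; pH = 14.00 − 3.53 = 10.47

pH = 10.47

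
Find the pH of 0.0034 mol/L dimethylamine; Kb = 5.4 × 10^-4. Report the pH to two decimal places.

(CH3)2NH + H2O ⇌ (CH3)2NH2+ + OH-
From the ICE table, Kb = x²/(0.0034 − x) = 5.4 × 10^-4.
The 5% rule fails; solving x² + Kb·x − Kb·C₀ = 0 exactly:
x = (−Kb + √(Kb² + 4·Kb·C₀))/2 = 1.11 × 10^-3 M
pOH = 2.95, so pH = 14.00 − pOH = 11.05

pH = 11.05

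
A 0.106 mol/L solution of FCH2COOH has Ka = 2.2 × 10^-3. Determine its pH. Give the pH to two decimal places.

pH = 1.85

FCH2COOH ⇌ FCH2COO- + H+
From the ICE table, Ka = [H+]²/(0.106 − [H+]) = 2.2 × 10^-3.
Here C₀/Ka ≈ 48.2, so the small-[H+] approximation fails. Use the quadratic:
[H+] = (−Ka + √(Ka² + 4·Ka·C₀))/2 = 1.42 × 10^-2 M
pH = −log[H+] = −log(1.42 × 10^-2) = 1.85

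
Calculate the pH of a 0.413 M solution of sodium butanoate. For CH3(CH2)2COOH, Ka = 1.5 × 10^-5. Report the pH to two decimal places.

pH = 9.22

CH3(CH2)2COO- is the conjugate base of the weak acid CH3(CH2)2COOH.
Kb = Kw/Ka = 1.0×10^-14 / 1.5 × 10^-5 = 6.67 × 10^-10
Let x = [OH-] at equilibrium. Kb = x²/(0.413 − x).
Neglecting x in the denominator: x = √(6.67 × 10^-10 × 0.413) = 1.66 × 10^-5 M
(x/C₀ = 0.004% < 5%, so the approximation holds.)
pOH = 4.78, so pH = 14.00 − pOH = 9.22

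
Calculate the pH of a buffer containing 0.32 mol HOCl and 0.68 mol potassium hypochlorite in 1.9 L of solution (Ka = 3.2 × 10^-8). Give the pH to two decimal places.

pH = 7.82

pKa = −log(3.2 × 10^-8) = 7.495
pH = pKa + log([A⁻]/[HA]) = 7.495 + log(0.68/0.32)
pH = 7.495 + (+0.327) = 7.82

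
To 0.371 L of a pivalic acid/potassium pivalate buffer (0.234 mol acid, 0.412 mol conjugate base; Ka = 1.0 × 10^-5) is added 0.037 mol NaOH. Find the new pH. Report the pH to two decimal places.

pH = 5.36

After neutralization: n((CH3)3CCOOH) = 0.197 mol, n((CH3)3CCOO-) = 0.449 mol.
pKa = −log(1.0 × 10^-5) = 5.000
Henderson–Hasselbalch with mole ratio 0.449/0.197: pH = 5.000 + (+0.358)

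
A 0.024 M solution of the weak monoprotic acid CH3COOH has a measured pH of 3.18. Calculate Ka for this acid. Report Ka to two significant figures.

Ka = 1.9 × 10^-5

[H+] = 10^(-3.18) = 6.61 × 10^-4 M
At equilibrium [HA] = 0.024 − 6.61 × 10^-4 = 2.33 × 10^-2 M
Ka = [H+][A-]/[HA] = (6.61 × 10^-4)² / 2.33 × 10^-2 = 1.9 × 10^-5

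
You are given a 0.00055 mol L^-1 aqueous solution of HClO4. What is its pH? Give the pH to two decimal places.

HClO4 is a strong acid and dissociates completely, so [H+] = 0.00055 M.
pH = -log(0.00055) = 3.26

pH = 3.26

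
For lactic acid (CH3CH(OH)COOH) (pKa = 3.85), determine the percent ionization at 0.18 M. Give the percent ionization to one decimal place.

2.8%

CH3CH(OH)COOH ⇌ CH3CH(OH)COO- + H+; let x = [H+] at equilibrium.
Ka = 10^(−3.85) = 1.41 × 10^-4
x ≈ √(Ka·C₀) = √(1.41 × 10^-4 × 0.18) = 5.04 × 10^-3 M
Fraction ionized = 5.04 × 10^-3 / 0.18 = 0.0280 → 2.8%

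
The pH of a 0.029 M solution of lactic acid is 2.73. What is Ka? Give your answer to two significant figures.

[H+] = 10^(-2.73) = 1.86 × 10^-3 M
At equilibrium [HA] = 0.029 − 1.86 × 10^-3 = 2.71 × 10^-2 M
Ka = [H+][A-]/[HA] = (1.86 × 10^-3)² / 2.71 × 10^-2 = 1.3 × 10^-4

Ka = 1.3 × 10^-4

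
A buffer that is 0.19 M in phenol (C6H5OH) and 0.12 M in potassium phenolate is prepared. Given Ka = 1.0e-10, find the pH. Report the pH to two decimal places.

pH = 9.80

pKa = −log(1.0 × 10^-10) = 10.000
Henderson–Hasselbalch: pH = pKa + log([C6H5O-]/[C6H5OH]) = 10.000 + log(0.12/0.19)
pH = 10.000 + (-0.200) = 9.80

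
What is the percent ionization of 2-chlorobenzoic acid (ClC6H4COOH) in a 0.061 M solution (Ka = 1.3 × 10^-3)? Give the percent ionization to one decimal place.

13.6%

ClC6H4COOH ⇌ ClC6H4COO- + H+; let x = [H+] at equilibrium.
Solve x² + 0.0013x − 7.93e-05 = 0 → x = 8.28 × 10^-3 M
% ionization = x/C₀ × 100% = 8.28 × 10^-3/0.061 × 100% = 13.6%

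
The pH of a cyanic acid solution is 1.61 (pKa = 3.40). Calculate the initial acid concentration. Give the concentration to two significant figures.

C₀ = 1.5 M

[H+] = 10^(-1.61) = 2.45 × 10^-2 M = x
Ka = 10^(−3.40) = 3.98 × 10^-4
Ka = x²/(C₀ − x) ⇒ C₀ = x + x²/Ka
C₀ = 2.45 × 10^-2 + (2.45 × 10^-2)²/(3.98 × 10^-4) = 1.53 M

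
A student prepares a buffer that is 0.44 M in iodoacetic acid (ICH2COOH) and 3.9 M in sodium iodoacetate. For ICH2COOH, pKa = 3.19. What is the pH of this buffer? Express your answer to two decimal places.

pH = 4.14

Henderson–Hasselbalch: pH = pKa + log([ICH2COO-]/[ICH2COOH]) = 3.19 + log(3.9/0.44)
pH = 3.19 + (+0.948) = 4.14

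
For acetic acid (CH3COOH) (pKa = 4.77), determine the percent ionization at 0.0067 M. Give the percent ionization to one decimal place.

4.9%

CH3COOH ⇌ CH3COO- + H+; let x = [H+] at equilibrium.
Ka = 10^(−4.77) = 1.70 × 10^-5
Solve x² + 1.7e-05x − 1.14e-07 = 0 → x = 3.29 × 10^-4 M
% ionization = x/C₀ × 100% = 3.29 × 10^-4/0.0067 × 100% = 4.9%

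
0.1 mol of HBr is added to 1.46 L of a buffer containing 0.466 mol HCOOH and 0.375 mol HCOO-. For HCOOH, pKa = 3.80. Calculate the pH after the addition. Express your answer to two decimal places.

pH = 3.49

After neutralization: n(HCOOH) = 0.566 mol, n(HCOO-) = 0.275 mol.
pH = pKa + log([A⁻]/[HA]) = 3.80 + log(0.275/0.566) = 3.80 -0.313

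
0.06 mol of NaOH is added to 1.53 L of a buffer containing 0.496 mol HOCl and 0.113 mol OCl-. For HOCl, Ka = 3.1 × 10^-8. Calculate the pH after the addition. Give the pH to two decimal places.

pH = 7.11

After neutralization: n(HOCl) = 0.436 mol, n(OCl-) = 0.173 mol.
pKa = −log(3.1 × 10^-8) = 7.509
pH = pKa + log([A⁻]/[HA]) = 7.509 + log(0.173/0.436) = 7.509 -0.401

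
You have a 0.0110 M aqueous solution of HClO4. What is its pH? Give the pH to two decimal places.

HClO4 is a strong acid and dissociates completely, so [H+] = 0.0110 M.
pH = -log(0.011) = 1.96

pH = 1.96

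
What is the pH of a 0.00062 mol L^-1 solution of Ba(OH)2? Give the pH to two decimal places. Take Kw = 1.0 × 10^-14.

pH = 11.09

Ba(OH)2 is a strong base (each formula unit releases 2 OH-); [OH-] = 0.00124 M.
pOH = -log(0.00124) = 2.91
pH = 14.00 - 2.91 = 11.09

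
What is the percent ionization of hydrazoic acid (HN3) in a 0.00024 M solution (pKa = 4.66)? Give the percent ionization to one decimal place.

26.0%

HN3 ⇌ N3- + H+; let x = [H+] at equilibrium.
Ka = 10^(−4.66) = 2.19 × 10^-5
Solve x² + 2.19e-05x − 5.26e-09 = 0 → x = 6.24 × 10^-5 M
% ionization = x/C₀ × 100% = 6.24 × 10^-5/0.00024 × 100% = 26.0%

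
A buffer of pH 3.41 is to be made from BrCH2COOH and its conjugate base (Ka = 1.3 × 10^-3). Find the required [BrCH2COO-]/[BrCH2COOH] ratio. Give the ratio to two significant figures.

pKa = -log(1.3 × 10^-3) = 2.886
pH = pKa + log(r) ⇒ log(r) = 3.41 − 2.886 = +0.524
r = [BrCH2COO-]/[BrCH2COOH] = 10^(+0.524) = 3.34

ratio = 3.3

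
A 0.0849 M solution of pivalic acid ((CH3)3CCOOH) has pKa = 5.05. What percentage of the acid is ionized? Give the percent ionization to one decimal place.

1.0%

(CH3)3CCOOH ⇌ (CH3)3CCOO- + H+; let x = [H+] at equilibrium.
Ka = 10^(−5.05) = 8.91 × 10^-6
x ≈ √(Ka·C₀) = √(8.91 × 10^-6 × 0.0849) = 8.70 × 10^-4 M
% ionization = x/C₀ × 100% = 8.70 × 10^-4/0.0849 × 100% = 1.0%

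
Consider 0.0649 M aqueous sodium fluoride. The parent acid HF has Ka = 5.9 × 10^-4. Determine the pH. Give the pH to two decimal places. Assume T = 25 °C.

F- is the conjugate base of the weak acid HF.
Kb = Kw/Ka = 1.0×10^-14 / 5.9 × 10^-4 = 1.69 × 10^-11
Kb = x²/(0.0649 − x) = 1.69 × 10^-11
Since Kb ≪ C₀, x ≈ √(Kb·C₀) = 1.05 × 10^-6 M.
pOH = 5.98, so pH = 14.00 − pOH = 8.02

pH = 8.02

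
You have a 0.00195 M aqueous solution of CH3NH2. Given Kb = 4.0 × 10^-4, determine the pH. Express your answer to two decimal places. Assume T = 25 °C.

pH = 10.85

CH3NH2 + H2O ⇌ CH3NH3+ + OH-
Kb = [OH-]²/(0.00195 − [OH-]) = 4.0 × 10^-4
[OH-] is not negligible relative to C₀; solve [OH-]² + 0.0004·[OH-] − 7.8e-07 = 0.
[OH-] = (−Kb + √(Kb² + 4·Kb·C₀))/2 = 7.06 × 10^-4 M
pOH = −log(7.06 × 10^-4) = 3.15; pH = 14.00 − 3.15 = 10.85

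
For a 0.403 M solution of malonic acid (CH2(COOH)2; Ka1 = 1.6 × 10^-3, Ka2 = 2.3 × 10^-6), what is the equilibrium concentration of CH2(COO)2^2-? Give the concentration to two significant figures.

2.3 × 10^-6 M

First ionization gives [H+] ≈ [CH2(COOH)COO-] = 2.46 × 10^-2 M.
Second step: Ka2 = [H+][CH2(COO)2^2-]/[CH2(COOH)COO-] ≈ [CH2(COO)2^2-] (since [H+] ≈ [CH2(COOH)COO-]).
So [CH2(COO)2^2-] ≈ Ka2.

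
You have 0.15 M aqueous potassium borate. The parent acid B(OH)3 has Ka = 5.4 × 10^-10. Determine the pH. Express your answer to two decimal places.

B(OH)4- is the conjugate base of the weak acid B(OH)3.
Kb = Kw/Ka = 1.0×10^-14 / 5.4 × 10^-10 = 1.85 × 10^-5
Let x = [OH-] at equilibrium. Kb = x²/(0.15 − x).
Assume x ≪ 0.15: x ≈ √(1.85 × 10^-5 × 0.15) = 1.67 × 10^-3 M
pOH = 2.78, so pH = 14.00 − pOH = 11.22

pH = 11.22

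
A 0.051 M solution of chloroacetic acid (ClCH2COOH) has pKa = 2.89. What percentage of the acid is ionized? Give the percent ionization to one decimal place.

ClCH2COOH ⇌ ClCH2COO- + H+; let x = [H+] at equilibrium.
Ka = 10^(−2.89) = 1.29 × 10^-3
Ka = x²/(C₀ − x); solving the quadratic gives x = 7.49 × 10^-3 M.
% ionization = x/C₀ × 100% = 7.49 × 10^-3/0.051 × 100% = 14.7%

14.7%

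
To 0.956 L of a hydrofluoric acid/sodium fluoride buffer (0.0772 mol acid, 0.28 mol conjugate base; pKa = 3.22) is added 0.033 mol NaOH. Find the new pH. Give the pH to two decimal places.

pH = 4.07

OH- converts HF to F-: HF → 0.0442 mol, F- → 0.313 mol.
Henderson–Hasselbalch with mole ratio 0.313/0.0442: pH = 3.22 + (+0.850)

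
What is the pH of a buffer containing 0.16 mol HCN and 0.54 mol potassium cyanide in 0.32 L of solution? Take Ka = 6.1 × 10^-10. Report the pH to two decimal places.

pH = 9.74

pKa = −log(6.1 × 10^-10) = 9.215
Henderson–Hasselbalch: pH = pKa + log([CN-]/[HCN]) = 9.215 + log(0.54/0.16)
pH = 9.215 + (+0.528) = 9.74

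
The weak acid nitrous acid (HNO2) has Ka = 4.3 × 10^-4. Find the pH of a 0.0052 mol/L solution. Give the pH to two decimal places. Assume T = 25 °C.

HNO2 ⇌ NO2- + H+
Let x = [H+] at equilibrium. Ka = x²/(0.0052 − x).
The 5% rule fails; solving x² + Ka·x − Ka·C₀ = 0 exactly:
x = (−Ka + √(Ka² + 4·Ka·C₀))/2 = 1.30 × 10^-3 M
pH = −log(1.30 × 10^-3) = 2.89

pH = 2.89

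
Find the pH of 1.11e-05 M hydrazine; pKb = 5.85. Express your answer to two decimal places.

pH = 8.52

N2H4 + H2O ⇌ N2H5+ + OH-
Kb = 10^(−5.85) = 1.41 × 10^-6
Kb = x²/(1.11e-05 − x) = 1.41 × 10^-6
The 5% rule fails; solving x² + Kb·x − Kb·C₀ = 0 exactly:
x = (−Kb + √(Kb² + 4·Kb·C₀))/2 = 3.31 × 10^-6 M
pOH = 5.48, so pH = 14.00 − pOH = 8.52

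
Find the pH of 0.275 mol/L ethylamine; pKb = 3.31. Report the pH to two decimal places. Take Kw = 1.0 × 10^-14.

pH = 12.06

C2H5NH2 + H2O ⇌ C2H5NH3+ + OH-
Kb = 10^(−3.31) = 4.90 × 10^-4
From the ICE table, Kb = [OH-]²/(0.275 − [OH-]) = 4.90 × 10^-4.
Since Kb ≪ C₀, [OH-] ≈ √(Kb·C₀) = 1.16 × 10^-2 M.
pOH = 1.94, so pH = 14.00 − pOH = 12.06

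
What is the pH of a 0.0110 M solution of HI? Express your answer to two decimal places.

HI is a strong acid and dissociates completely, so [H+] = 0.0110 M.
pH = -log(0.011) = 1.96

pH = 1.96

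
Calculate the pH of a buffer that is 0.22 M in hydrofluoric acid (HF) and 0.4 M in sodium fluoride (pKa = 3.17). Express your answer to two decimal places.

pH = pKa + log([A⁻]/[HA]) = 3.17 + log(0.4/0.22)
pH = 3.17 + (+0.260) = 3.43

pH = 3.43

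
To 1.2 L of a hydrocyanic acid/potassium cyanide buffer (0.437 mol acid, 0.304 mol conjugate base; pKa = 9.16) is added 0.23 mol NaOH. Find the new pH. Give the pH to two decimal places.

OH- converts HCN to CN-: HCN → 0.207 mol, CN- → 0.534 mol.
pH = pKa + log([A⁻]/[HA]) = 9.16 + log(0.534/0.207) = 9.16 +0.412

pH = 9.57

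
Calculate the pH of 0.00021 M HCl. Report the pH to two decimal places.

HCl is a strong acid and dissociates completely, so [H+] = 0.00021 M.
pH = -log(0.00021) = 3.68

pH = 3.68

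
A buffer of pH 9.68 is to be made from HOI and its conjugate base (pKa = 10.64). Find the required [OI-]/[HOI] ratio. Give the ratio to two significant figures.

pH = pKa + log(r) ⇒ log(r) = 9.68 − 10.64 = -0.96
r = [OI-]/[HOI] = 10^(-0.96) = 0.11

ratio = 0.11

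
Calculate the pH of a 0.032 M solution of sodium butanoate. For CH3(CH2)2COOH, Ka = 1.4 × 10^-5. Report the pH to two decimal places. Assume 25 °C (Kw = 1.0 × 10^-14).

CH3(CH2)2COO- is the conjugate base of the weak acid CH3(CH2)2COOH.
Kb = Kw/Ka = 1.0×10^-14 / 1.4 × 10^-5 = 7.14 × 10^-10
From the ICE table, Kb = [OH-]²/(0.032 − [OH-]) = 7.14 × 10^-10.
Assume [OH-] ≪ 0.032: [OH-] ≈ √(7.14 × 10^-10 × 0.032) = 4.78 × 10^-6 M
pOH = 5.32, so pH = 14.00 − pOH = 8.68

pH = 8.68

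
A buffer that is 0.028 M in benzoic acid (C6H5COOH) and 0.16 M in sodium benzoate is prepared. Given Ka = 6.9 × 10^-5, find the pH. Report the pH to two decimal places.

pKa = −log(6.9 × 10^-5) = 4.161
Henderson–Hasselbalch: pH = pKa + log([C6H5COO-]/[C6H5COOH]) = 4.161 + log(0.16/0.028)
pH = 4.161 + (+0.757) = 4.92

pH = 4.92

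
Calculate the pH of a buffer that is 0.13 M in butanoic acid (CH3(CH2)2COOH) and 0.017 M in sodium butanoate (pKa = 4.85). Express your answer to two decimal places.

Using pH = pKa + log([base]/[acid]) with [base]/[acid] = 0.017/0.13:
pH = 4.85 + (-0.883) = 3.97

pH = 3.97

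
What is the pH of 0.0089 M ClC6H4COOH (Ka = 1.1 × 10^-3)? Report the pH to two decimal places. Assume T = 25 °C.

pH = 2.58

ClC6H4COOH ⇌ ClC6H4COO- + H+
Let x = [H+] at equilibrium. Ka = x²/(0.0089 − x).
The 5% rule fails; solving x² + Ka·x − Ka·C₀ = 0 exactly:
x = (−Ka + √(Ka² + 4·Ka·C₀))/2 = 2.63 × 10^-3 M
pH = −log(2.63 × 10^-3) = 2.58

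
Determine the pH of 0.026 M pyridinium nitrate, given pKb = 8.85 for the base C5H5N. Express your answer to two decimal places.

pH = 3.37

C5H5NH+ is the conjugate acid of the weak base C5H5N.
Kb = 10^(−8.85) = 1.41 × 10^-9
Ka = Kw/Kb = 1.0×10^-14 / 1.41 × 10^-9 = 7.09 × 10^-6
Ka = [H+]²/(0.026 − [H+]) = 7.09 × 10^-6
Since Ka ≪ C₀, [H+] ≈ √(Ka·C₀) = 4.29 × 10^-4 M.
Check: 1.7% ionized — well under 5%, approximation valid.
pH = −log(4.29 × 10^-4) = 3.37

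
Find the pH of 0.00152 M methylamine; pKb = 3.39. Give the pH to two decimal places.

pH = 10.78

CH3NH2 + H2O ⇌ CH3NH3+ + OH-
Kb = 10^(−3.39) = 4.07 × 10^-4
Kb = [OH-]²/(0.00152 − [OH-]) = 4.07 × 10^-4
The 5% rule fails; solving [OH-]² + Kb·[OH-] − Kb·C₀ = 0 exactly:
[OH-] = [−0.000407 + √(0.000407² + 2.47e-06)]/2 = 6.09 × 10^-4 M
pOH = −log(6.09 × 10^-4) = 3.22; pH = 14.00 − 3.22 = 10.78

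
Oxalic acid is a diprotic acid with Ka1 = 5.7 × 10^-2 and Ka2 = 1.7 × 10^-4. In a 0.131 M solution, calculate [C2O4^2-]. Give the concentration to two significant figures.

1.7 × 10^-4 M

First ionization gives [H+] ≈ [HC2O4-] = 6.25 × 10^-2 M.
Second step: Ka2 = [H+][C2O4^2-]/[HC2O4-] ≈ [C2O4^2-] (since [H+] ≈ [HC2O4-]).
So [C2O4^2-] ≈ Ka2.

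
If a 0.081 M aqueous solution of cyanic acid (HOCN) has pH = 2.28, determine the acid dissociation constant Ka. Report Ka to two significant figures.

Ka = 3.6 × 10^-4

[H+] = 10^(-2.28) = 5.25 × 10^-3 M
At equilibrium [HA] = 0.081 − 5.25 × 10^-3 = 7.57 × 10^-2 M
Ka = [H+][A-]/[HA] = (5.25 × 10^-3)² / 7.57 × 10^-2 = 3.6 × 10^-4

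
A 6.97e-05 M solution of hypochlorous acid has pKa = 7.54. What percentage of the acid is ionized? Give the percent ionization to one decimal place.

HOCl ⇌ OCl- + H+; let x = [H+] at equilibrium.
Ka = 10^(−7.54) = 2.88 × 10^-8
x ≈ √(Ka·C₀) = √(2.88 × 10^-8 × 6.97e-05) = 1.42 × 10^-6 M
% ionization = x/C₀ × 100% = 1.42 × 10^-6/6.97e-05 × 100% = 2.0%

2.0%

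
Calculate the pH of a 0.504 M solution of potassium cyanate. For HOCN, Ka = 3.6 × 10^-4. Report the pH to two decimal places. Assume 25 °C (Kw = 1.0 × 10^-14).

OCN- is the conjugate base of the weak acid HOCN.
Kb = Kw/Ka = 1.0×10^-14 / 3.6 × 10^-4 = 2.78 × 10^-11
From the ICE table, Kb = [OH-]²/(0.504 − [OH-]) = 2.78 × 10^-11.
Since Kb ≪ C₀, [OH-] ≈ √(Kb·C₀) = 3.74 × 10^-6 M.
pOH = 5.43, so pH = 14.00 − pOH = 8.57

pH = 8.57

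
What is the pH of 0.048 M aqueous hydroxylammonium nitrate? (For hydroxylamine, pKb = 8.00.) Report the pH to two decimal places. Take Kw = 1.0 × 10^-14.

pH = 3.66

NH3OH+ is the conjugate acid of the weak base NH2OH.
Kb = 10^(−8.00) = 1.00 × 10^-8
Ka = Kw/Kb = 1.0×10^-14 / 1.00 × 10^-8 = 1.00 × 10^-6
From the ICE table, Ka = x²/(0.048 − x) = 1.00 × 10^-6.
Neglecting x in the denominator: x = √(1.00 × 10^-6 × 0.048) = 2.19 × 10^-4 M
Check: 0.46% ionized — well under 5%, approximation valid.
pH = −log[H+] = −log(2.19 × 10^-4) = 3.66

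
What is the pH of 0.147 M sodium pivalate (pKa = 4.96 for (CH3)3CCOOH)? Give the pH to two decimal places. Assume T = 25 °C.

pH = 9.06

(CH3)3CCOO- is the conjugate base of the weak acid (CH3)3CCOOH.
Ka = 10^(−4.96) = 1.10 × 10^-5
Kb = Kw/Ka = 1.0×10^-14 / 1.10 × 10^-5 = 9.09 × 10^-10
From the ICE table, Kb = x²/(0.147 − x) = 9.09 × 10^-10.
Assume x ≪ 0.147: x ≈ √(9.09 × 10^-10 × 0.147) = 1.16 × 10^-5 M
Check: 0.0079% ionized — well under 5%, approximation valid.
pOH = −log(1.16 × 10^-5) = 4.94; pH = 14.00 − 4.94 = 9.06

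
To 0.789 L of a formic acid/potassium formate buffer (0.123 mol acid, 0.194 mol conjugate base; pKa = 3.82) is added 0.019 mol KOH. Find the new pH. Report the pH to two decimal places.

pH = 4.13

After neutralization: n(HCOOH) = 0.104 mol, n(HCOO-) = 0.213 mol.
pH = pKa + log(n_HCOO-/n_HCOOH) = 3.82 + log(0.213/0.104) = 3.82 + (+0.311)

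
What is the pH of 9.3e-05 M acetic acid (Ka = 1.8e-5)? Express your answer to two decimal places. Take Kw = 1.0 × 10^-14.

pH = 4.48

CH3COOH ⇌ CH3COO- + H+
From the ICE table, Ka = x²/(9.3e-05 − x) = 1.8 × 10^-5.
The 5% rule fails; solving x² + Ka·x − Ka·C₀ = 0 exactly:
x = (−Ka + √(Ka² + 4·Ka·C₀))/2 = 3.29 × 10^-5 M
pH = −log[H+] = −log(3.29 × 10^-5) = 4.48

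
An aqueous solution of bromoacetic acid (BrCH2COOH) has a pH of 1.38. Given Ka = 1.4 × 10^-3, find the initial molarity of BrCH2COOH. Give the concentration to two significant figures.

C₀ = 1.3 M

[H+] = 10^(-1.38) = 4.17 × 10^-2 M = x
Ka = x²/(C₀ − x) ⇒ C₀ = x + x²/Ka
C₀ = 4.17 × 10^-2 + (4.17 × 10^-2)²/(1.4 × 10^-3) = 1.28 M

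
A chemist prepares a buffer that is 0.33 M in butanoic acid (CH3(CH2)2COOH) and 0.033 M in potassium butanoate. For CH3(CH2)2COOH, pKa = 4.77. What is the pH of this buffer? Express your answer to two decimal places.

Henderson–Hasselbalch: pH = pKa + log([CH3(CH2)2COO-]/[CH3(CH2)2COOH]) = 4.77 + log(0.033/0.33)
pH = 4.77 + (-1.000) = 3.77

pH = 3.77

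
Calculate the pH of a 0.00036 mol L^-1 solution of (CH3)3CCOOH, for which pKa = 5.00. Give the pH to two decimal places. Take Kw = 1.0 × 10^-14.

(CH3)3CCOOH ⇌ (CH3)3CCOO- + H+
Ka = 10^(−5.00) = 1.00 × 10^-5
From the ICE table, Ka = [H+]²/(0.00036 − [H+]) = 1.00 × 10^-5.
Here C₀/Ka ≈ 36, so the small-[H+] approximation fails. Use the quadratic:
[H+] = (−Ka + √(Ka² + 4·Ka·C₀))/2 = 5.52 × 10^-5 M
pH = −log[H+] = −log(5.52 × 10^-5) = 4.26

pH = 4.26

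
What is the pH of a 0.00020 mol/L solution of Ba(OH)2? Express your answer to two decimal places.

pH = 10.60

Ba(OH)2 is a strong base (each formula unit releases 2 OH-); [OH-] = 0.0004 M.
pOH = -log(0.0004) = 3.40
pH = 14.00 - 3.40 = 10.60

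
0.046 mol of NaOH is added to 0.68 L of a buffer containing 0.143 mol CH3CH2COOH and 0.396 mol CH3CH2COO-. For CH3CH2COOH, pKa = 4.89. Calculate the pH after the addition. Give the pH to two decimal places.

After neutralization: n(CH3CH2COOH) = 0.097 mol, n(CH3CH2COO-) = 0.442 mol.
pH = pKa + log(n_CH3CH2COO-/n_CH3CH2COOH) = 4.89 + log(0.442/0.097) = 4.89 + (+0.659)

pH = 5.55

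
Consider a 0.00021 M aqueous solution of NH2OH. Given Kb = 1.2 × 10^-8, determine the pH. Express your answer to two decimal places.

NH2OH + H2O ⇌ NH3OH+ + OH-
Kb = x²/(0.00021 − x) = 1.2 × 10^-8
Assume x ≪ 0.00021: x ≈ √(1.2 × 10^-8 × 0.00021) = 1.59 × 10^-6 M
pOH = −log(1.59 × 10^-6) = 5.80; pH = 14.00 − 5.80 = 8.20

pH = 8.20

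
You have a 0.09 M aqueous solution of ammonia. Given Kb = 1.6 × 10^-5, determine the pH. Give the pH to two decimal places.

NH3 + H2O ⇌ NH4+ + OH-
From the ICE table, Kb = [OH-]²/(0.09 − [OH-]) = 1.6 × 10^-5.
Neglecting [OH-] in the denominator: [OH-] = √(1.6 × 10^-5 × 0.09) = 1.20 × 10^-3 M
pOH = −log(1.20 × 10^-3) = 2.92; pH = 14.00 − 2.92 = 11.08

pH = 11.08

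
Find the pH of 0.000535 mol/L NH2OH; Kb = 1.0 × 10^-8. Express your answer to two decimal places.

pH = 8.36

NH2OH + H2O ⇌ NH3OH+ + OH-
Kb = x²/(0.000535 − x) = 1.0 × 10^-8
Since Kb ≪ C₀, x ≈ √(Kb·C₀) = 2.31 × 10^-6 M.
pOH = −log(2.31 × 10^-6) = 5.64; pH = 14.00 − 5.64 = 8.36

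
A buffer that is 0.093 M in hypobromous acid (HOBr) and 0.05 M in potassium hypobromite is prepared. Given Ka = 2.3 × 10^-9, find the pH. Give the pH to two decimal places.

pH = 8.37

pKa = −log(2.3 × 10^-9) = 8.638
pH = pKa + log([A⁻]/[HA]) = 8.638 + log(0.05/0.093)
pH = 8.638 + (-0.270) = 8.37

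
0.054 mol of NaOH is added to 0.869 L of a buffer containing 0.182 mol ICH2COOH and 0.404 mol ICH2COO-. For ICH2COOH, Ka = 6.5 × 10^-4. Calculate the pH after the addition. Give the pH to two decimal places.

pH = 3.74

After neutralization: n(ICH2COOH) = 0.128 mol, n(ICH2COO-) = 0.458 mol.
pKa = −log(6.5 × 10^-4) = 3.187
pH = pKa + log(n_ICH2COO-/n_ICH2COOH) = 3.187 + log(0.458/0.128) = 3.187 + (+0.554)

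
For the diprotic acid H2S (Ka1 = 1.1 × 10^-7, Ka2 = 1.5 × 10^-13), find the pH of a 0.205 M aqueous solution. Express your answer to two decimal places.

Since Ka1 ≫ Ka2, the first ionization dominates [H+].
Ka1 = x²/(0.205 − x) = 1.1 × 10^-7
x ≈ √(1.1 × 10^-7 × 0.205) = 1.50 × 10^-4 M
pH = −log(1.50 × 10^-4) = 3.82

pH = 3.82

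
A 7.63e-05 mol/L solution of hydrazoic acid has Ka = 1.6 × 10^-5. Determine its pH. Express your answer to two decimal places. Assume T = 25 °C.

pH = 4.56

HN3 ⇌ N3- + H+
Let x = [H+] at equilibrium. Ka = x²/(7.63e-05 − x).
Here C₀/Ka ≈ 4.77, so the small-x approximation fails. Use the quadratic:
x = (−Ka + √(Ka² + 4·Ka·C₀))/2 = 2.78 × 10^-5 M
pH = −log(2.78 × 10^-5) = 4.56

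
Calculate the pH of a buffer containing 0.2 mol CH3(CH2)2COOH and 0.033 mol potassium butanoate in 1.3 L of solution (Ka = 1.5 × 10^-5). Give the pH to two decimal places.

pH = 4.04

pKa = −log(1.5 × 10^-5) = 4.824
Using pH = pKa + log([base]/[acid]) with [base]/[acid] = 0.033/0.2:
pH = 4.824 + (-0.783) = 4.04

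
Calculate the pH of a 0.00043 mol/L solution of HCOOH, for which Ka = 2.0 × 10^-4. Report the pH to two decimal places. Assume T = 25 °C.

pH = 3.68

HCOOH ⇌ HCOO- + H+
Ka = [H+]²/(0.00043 − [H+]) = 2.0 × 10^-4
[H+] is not negligible relative to C₀; solve [H+]² + 0.0002·[H+] − 8.6e-08 = 0.
[H+] = (−Ka + √(Ka² + 4·Ka·C₀))/2 = 2.10 × 10^-4 M
pH = −log(2.10 × 10^-4) = 3.68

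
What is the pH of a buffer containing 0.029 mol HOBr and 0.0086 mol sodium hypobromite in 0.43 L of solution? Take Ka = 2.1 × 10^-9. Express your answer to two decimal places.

pKa = −log(2.1 × 10^-9) = 8.678
pH = pKa + log([A⁻]/[HA]) = 8.678 + log(0.0086/0.029)
pH = 8.678 + (-0.528) = 8.15

pH = 8.15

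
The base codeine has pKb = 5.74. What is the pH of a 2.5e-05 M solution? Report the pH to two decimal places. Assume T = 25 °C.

C18H21NO3 + H2O ⇌ C18H22NO3+ + OH-
Kb = 10^(−5.74) = 1.82 × 10^-6
Kb = [OH-]²/(2.5e-05 − [OH-]) = 1.82 × 10^-6
The 5% rule fails; solving [OH-]² + Kb·[OH-] − Kb·C₀ = 0 exactly:
[OH-] = (−Kb + √(Kb² + 4·Kb·C₀))/2 = 5.90 × 10^-6 M
pOH = 5.23, so pH = 14.00 − pOH = 8.77

pH = 8.77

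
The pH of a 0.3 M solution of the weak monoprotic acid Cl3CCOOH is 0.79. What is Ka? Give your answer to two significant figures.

[H+] = 10^(-0.79) = 1.62 × 10^-1 M
At equilibrium [HA] = 0.3 − 1.62 × 10^-1 = 1.38 × 10^-1 M
Ka = [H+][A-]/[HA] = (1.62 × 10^-1)² / 1.38 × 10^-1 = 1.9 × 10^-1

Ka = 1.9 × 10^-1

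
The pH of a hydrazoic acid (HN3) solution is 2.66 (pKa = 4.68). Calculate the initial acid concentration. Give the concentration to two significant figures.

C₀ = 2.3 × 10^-1 M

[H+] = 10^(-2.66) = 2.19 × 10^-3 M = x
Ka = 10^(−4.68) = 2.09 × 10^-5
Ka = x²/(C₀ − x) ⇒ C₀ = x + x²/Ka
C₀ = 2.19 × 10^-3 + (2.19 × 10^-3)²/(2.09 × 10^-5) = 2.32 × 10^-1 M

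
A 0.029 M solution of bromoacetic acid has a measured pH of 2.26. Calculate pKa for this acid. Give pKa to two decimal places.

pKa = 2.89

[H+] = 10^(-2.26) = 5.50 × 10^-3 M
At equilibrium [HA] = 0.029 − 5.50 × 10^-3 = 2.35 × 10^-2 M
Ka = [H+][A-]/[HA] = (5.50 × 10^-3)² / 2.35 × 10^-2 = 1.29 × 10^-3
pKa = -log(1.29 × 10^-3) = 2.89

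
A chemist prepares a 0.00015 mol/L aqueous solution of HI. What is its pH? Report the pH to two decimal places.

HI is a strong acid and dissociates completely, so [H+] = 0.00015 M.
pH = -log(0.00015) = 3.82

pH = 3.82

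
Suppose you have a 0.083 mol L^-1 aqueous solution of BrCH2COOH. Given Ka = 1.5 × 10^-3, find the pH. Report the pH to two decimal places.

BrCH2COOH ⇌ BrCH2COO- + H+
From the ICE table, Ka = x²/(0.083 − x) = 1.5 × 10^-3.
x is not negligible relative to C₀; solve x² + 0.0015·x − 0.000125 = 0.
x = [−0.0015 + √(0.0015² + 0.000498)]/2 = 1.04 × 10^-2 M
pH = −log[H+] = −log(1.04 × 10^-2) = 1.98

pH = 1.98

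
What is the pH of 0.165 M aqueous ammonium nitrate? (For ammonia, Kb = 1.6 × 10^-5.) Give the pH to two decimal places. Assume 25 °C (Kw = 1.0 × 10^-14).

pH = 4.99

NH4+ is the conjugate acid of the weak base NH3.
Ka = Kw/Kb = 1.0×10^-14 / 1.6 × 10^-5 = 6.25 × 10^-10
Let x = [H+] at equilibrium. Ka = x²/(0.165 − x).
Assume x ≪ 0.165: x ≈ √(6.25 × 10^-10 × 0.165) = 1.02 × 10^-5 M
Check: 0.0062% ionized — well under 5%, approximation valid.
pH = −log(1.02 × 10^-5) = 4.99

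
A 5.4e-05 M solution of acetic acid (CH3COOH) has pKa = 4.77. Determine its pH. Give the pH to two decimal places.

pH = 4.64

CH3COOH ⇌ CH3COO- + H+
Ka = 10^(−4.77) = 1.70 × 10^-5
From the ICE table, Ka = [H+]²/(5.4e-05 − [H+]) = 1.70 × 10^-5.
Here C₀/Ka ≈ 3.18, so the small-[H+] approximation fails. Use the quadratic:
[H+] = [−1.7e-05 + √(1.7e-05² + 3.67e-09)]/2 = 2.30 × 10^-5 M
pH = −log[H+] = −log(2.30 × 10^-5) = 4.64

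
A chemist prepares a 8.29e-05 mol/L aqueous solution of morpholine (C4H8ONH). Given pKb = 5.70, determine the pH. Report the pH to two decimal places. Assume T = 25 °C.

pH = 9.08

C4H8ONH + H2O ⇌ C4H8ONH2+ + OH-
Kb = 10^(−5.70) = 2.00 × 10^-6
Kb = [OH-]²/(8.29e-05 − [OH-]) = 2.00 × 10^-6
Here C₀/Kb ≈ 41.5, so the small-[OH-] approximation fails. Use the quadratic:
[OH-] = (−Kb + √(Kb² + 4·Kb·C₀))/2 = 1.19 × 10^-5 M
pOH = −log(1.19 × 10^-5) = 4.92; pH = 14.00 − 4.92 = 9.08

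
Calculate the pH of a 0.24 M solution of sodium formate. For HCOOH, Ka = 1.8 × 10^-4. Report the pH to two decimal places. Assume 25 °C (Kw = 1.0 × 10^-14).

HCOO- is the conjugate base of the weak acid HCOOH.
Kb = Kw/Ka = 1.0×10^-14 / 1.8 × 10^-4 = 5.56 × 10^-11
Kb = x²/(0.24 − x) = 5.56 × 10^-11
Neglecting x in the denominator: x = √(5.56 × 10^-11 × 0.24) = 3.65 × 10^-6 M
pOH = −log(3.65 × 10^-6) = 5.44; pH = 14.00 − 5.44 = 8.56

pH = 8.56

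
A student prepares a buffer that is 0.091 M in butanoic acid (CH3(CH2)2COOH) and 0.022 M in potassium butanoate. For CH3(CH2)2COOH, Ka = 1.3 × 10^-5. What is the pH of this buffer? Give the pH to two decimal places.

pH = 4.27

pKa = −log(1.3 × 10^-5) = 4.886
Using pH = pKa + log([base]/[acid]) with [base]/[acid] = 0.022/0.091:
pH = 4.886 + (-0.617) = 4.27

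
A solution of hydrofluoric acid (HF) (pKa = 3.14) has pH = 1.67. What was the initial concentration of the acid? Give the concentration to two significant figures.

[H+] = 10^(-1.67) = 2.14 × 10^-2 M = x
Ka = 10^(−3.14) = 7.24 × 10^-4
Ka = x²/(C₀ − x) ⇒ C₀ = x + x²/Ka
C₀ = 2.14 × 10^-2 + (2.14 × 10^-2)²/(7.24 × 10^-4) = 6.54 × 10^-1 M

C₀ = 6.5 × 10^-1 M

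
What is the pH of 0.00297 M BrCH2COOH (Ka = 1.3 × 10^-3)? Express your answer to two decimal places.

BrCH2COOH ⇌ BrCH2COO- + H+
From the ICE table, Ka = [H+]²/(0.00297 − [H+]) = 1.3 × 10^-3.
Here C₀/Ka ≈ 2.28, so the small-[H+] approximation fails. Use the quadratic:
[H+] = [−0.0013 + √(0.0013² + 1.54e-05)]/2 = 1.42 × 10^-3 M
pH = −log(1.42 × 10^-3) = 2.85

pH = 2.85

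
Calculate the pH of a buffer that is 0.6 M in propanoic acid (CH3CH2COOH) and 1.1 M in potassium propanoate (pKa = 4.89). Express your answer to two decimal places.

Using pH = pKa + log([base]/[acid]) with [base]/[acid] = 1.1/0.6:
pH = 4.89 + (+0.263) = 5.15

pH = 5.15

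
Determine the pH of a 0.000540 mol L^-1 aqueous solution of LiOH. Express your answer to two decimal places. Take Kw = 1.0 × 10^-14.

LiOH is a strong base; [OH-] = 0.00054 M.
pOH = -log(0.00054) = 3.27
pH = 14.00 - 3.27 = 10.73

pH = 10.73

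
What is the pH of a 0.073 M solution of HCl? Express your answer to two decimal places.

HCl is a strong acid and dissociates completely, so [H+] = 0.073 M.
pH = -log(0.073) = 1.14

pH = 1.14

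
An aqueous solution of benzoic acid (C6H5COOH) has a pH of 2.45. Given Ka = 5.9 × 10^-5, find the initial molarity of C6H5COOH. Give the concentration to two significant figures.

C₀ = 2.2 × 10^-1 M

[H+] = 10^(-2.45) = 3.55 × 10^-3 M = x
Ka = x²/(C₀ − x) ⇒ C₀ = x + x²/Ka
C₀ = 3.55 × 10^-3 + (3.55 × 10^-3)²/(5.9 × 10^-5) = 2.17 × 10^-1 M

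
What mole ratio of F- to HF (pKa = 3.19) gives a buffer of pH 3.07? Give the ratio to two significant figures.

ratio = 0.76

pH = pKa + log(r) ⇒ log(r) = 3.07 − 3.19 = -0.12
r = [F-]/[HF] = 10^(-0.12) = 0.759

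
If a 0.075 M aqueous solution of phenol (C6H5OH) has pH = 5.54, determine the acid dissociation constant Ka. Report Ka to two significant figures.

Ka = 1.1 × 10^-10

[H+] = 10^(-5.54) = 2.88 × 10^-6 M
At equilibrium [HA] = 0.075 − 2.88 × 10^-6 = 7.50 × 10^-2 M
Ka = [H+][A-]/[HA] = (2.88 × 10^-6)² / 7.50 × 10^-2 = 1.1 × 10^-10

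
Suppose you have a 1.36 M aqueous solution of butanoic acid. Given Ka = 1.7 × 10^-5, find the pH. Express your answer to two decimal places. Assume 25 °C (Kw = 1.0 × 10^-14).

CH3(CH2)2COOH ⇌ CH3(CH2)2COO- + H+
From the ICE table, Ka = [H+]²/(1.36 − [H+]) = 1.7 × 10^-5.
Assume [H+] ≪ 1.36: [H+] ≈ √(1.7 × 10^-5 × 1.36) = 4.81 × 10^-3 M
pH = −log[H+] = −log(4.81 × 10^-3) = 2.32

pH = 2.32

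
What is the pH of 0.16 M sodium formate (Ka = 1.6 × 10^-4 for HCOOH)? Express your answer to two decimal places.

pH = 8.50

HCOO- is the conjugate base of the weak acid HCOOH.
Kb = Kw/Ka = 1.0×10^-14 / 1.6 × 10^-4 = 6.25 × 10^-11
Let x = [OH-] at equilibrium. Kb = x²/(0.16 − x).
Neglecting x in the denominator: x = √(6.25 × 10^-11 × 0.16) = 3.16 × 10^-6 M
(x/C₀ = 0.002% < 5%, so the approximation holds.)
pOH = −log(3.16 × 10^-6) = 5.50; pH = 14.00 − 5.50 = 8.50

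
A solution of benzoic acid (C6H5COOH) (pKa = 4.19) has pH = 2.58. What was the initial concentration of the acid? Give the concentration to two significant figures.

C₀ = 1.1 × 10^-1 M

[H+] = 10^(-2.58) = 2.63 × 10^-3 M = x
Ka = 10^(−4.19) = 6.46 × 10^-5
Ka = x²/(C₀ − x) ⇒ C₀ = x + x²/Ka
C₀ = 2.63 × 10^-3 + (2.63 × 10^-3)²/(6.46 × 10^-5) = 1.10 × 10^-1 M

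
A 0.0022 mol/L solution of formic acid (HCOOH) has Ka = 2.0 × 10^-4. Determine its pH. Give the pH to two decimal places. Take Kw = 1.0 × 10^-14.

pH = 3.24

HCOOH ⇌ HCOO- + H+
Ka = [H+]²/(0.0022 − [H+]) = 2.0 × 10^-4
The 5% rule fails; solving [H+]² + Ka·[H+] − Ka·C₀ = 0 exactly:
[H+] = [−0.0002 + √(0.0002² + 1.76e-06)]/2 = 5.71 × 10^-4 M
pH = −log(5.71 × 10^-4) = 3.24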